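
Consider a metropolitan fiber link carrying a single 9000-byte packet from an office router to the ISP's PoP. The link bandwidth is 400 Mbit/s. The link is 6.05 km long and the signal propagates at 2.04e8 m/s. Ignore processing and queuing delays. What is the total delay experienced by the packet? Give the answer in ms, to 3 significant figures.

L = 9000 × 8 = 72000 bits.
Transmission delay = L/R = 72000 / 400000000 = 0.18 ms.
Propagation delay = d/s = 6050 m / 204000000 m/s = 0.0296569 ms.
Total = 0.210 ms.

0.210 ms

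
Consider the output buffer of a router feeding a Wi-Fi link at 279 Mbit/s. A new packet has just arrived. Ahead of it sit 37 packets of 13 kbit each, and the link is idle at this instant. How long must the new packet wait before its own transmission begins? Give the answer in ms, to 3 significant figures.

1.72 ms

Each queued packet: L/R = 13000/279000000 = 0.046595 ms.
37 queued → 1.72401 ms.
Queuing delay = 1.72 ms.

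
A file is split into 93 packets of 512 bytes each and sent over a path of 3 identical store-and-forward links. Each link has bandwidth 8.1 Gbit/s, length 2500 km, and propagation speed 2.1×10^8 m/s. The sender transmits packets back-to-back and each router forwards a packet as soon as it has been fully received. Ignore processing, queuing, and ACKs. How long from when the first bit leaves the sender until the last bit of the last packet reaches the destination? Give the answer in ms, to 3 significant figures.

35.8 ms

Per-hop transmission t_tx = L/R = 4096/8100000000 = 0.000505679 ms.
Per-hop propagation t_prop = 2500000/210000000 = 11.9048 ms.
Pipeline fill: first packet needs 3·t_tx to clear all hops; remaining 92 packets each add one t_tx.
Total = (3+93-1)·t_tx + 3·t_prop = 95·0.000505679 + 3·11.9048 = 35.8 ms.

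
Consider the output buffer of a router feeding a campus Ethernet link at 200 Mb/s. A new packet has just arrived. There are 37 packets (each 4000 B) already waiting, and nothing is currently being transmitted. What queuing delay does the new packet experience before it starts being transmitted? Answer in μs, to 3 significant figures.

5920 μs

Each queued packet: L/R = 32000/200000000 = 160 μs.
37 queued → 5920 μs.
Queuing delay = 5920 μs.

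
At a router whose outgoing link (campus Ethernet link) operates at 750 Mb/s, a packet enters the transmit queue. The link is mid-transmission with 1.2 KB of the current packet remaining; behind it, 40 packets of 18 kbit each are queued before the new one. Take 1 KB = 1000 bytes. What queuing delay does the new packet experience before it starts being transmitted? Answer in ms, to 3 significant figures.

0.973 ms

Each queued packet: L/R = 18000/750000000 = 0.024 ms.
40 queued → 0.96 ms.
Plus remaining 9600 bits of current packet: 0.0128 ms.
Queuing delay = 0.973 ms.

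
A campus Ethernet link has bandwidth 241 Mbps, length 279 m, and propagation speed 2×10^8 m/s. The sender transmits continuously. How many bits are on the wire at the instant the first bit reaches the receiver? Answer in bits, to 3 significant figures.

Propagation delay = 279 / 200000000 = 1.395e-06 s.
BDP = R × t_prop = 241000000 × 1.395e-06 = 336.195 bits.

336 bits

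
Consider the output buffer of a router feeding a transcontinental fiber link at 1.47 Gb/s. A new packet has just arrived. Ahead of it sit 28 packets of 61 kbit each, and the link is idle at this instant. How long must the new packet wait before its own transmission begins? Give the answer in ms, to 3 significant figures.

1.16 ms

Each queued packet: L/R = 61000/1470000000 = 0.0414966 ms.
28 queued → 1.1619 ms.
Queuing delay = 1.16 ms.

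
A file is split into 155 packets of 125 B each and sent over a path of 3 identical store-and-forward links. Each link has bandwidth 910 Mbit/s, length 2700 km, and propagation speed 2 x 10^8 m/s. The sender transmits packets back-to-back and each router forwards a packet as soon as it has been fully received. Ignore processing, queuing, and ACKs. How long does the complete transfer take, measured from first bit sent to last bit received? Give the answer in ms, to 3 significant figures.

Per-hop transmission t_tx = L/R = 1000/910000000 = 0.0010989 ms.
Per-hop propagation t_prop = 2700000/200000000 = 13.5 ms.
Pipeline fill: first packet needs 3·t_tx to clear all hops; remaining 154 packets each add one t_tx.
Total = (3+155-1)·t_tx + 3·t_prop = 157·0.0010989 + 3·13.5 = 40.7 ms.

40.7 ms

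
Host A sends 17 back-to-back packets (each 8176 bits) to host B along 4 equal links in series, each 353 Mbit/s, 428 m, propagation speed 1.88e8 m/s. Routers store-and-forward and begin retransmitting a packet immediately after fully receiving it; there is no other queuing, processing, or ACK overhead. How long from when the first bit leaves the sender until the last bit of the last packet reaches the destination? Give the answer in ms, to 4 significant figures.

0.4723 ms

Per-hop transmission t_tx = L/R = 8176/353000000 = 0.0231615 ms.
Per-hop propagation t_prop = 428/188000000 = 0.0022766 ms.
Pipeline fill: first packet needs 4·t_tx to clear all hops; remaining 16 packets each add one t_tx.
Total = (4+17-1)·t_tx + 4·t_prop = 20·0.0231615 + 4·0.0022766 = 0.4723 ms.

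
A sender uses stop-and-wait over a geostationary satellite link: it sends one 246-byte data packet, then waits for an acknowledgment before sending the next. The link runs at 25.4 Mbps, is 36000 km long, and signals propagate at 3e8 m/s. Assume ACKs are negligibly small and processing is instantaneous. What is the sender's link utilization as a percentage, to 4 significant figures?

0.03227 %

t_tx = L/R = 1968/25400000 = 7.74803e-05 s.
t_prop = 36000000/300000000 = 0.12 s; RTT = 0.24 s.
Cycle = t_tx + RTT = 0.240077 s.
Utilization = t_tx / cycle = 7.74803e-05/0.240077 = 0.03227 %.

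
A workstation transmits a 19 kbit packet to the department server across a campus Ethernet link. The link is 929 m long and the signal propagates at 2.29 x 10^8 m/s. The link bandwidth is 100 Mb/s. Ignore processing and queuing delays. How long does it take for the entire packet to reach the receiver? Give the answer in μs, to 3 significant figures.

L = 19000 bits.
Transmission delay = L/R = 19000 / 100000000 = 190 μs.
Propagation delay = d/s = 929 m / 229000000 m/s = 4.05677 μs.
Total = 194 μs.

194 μs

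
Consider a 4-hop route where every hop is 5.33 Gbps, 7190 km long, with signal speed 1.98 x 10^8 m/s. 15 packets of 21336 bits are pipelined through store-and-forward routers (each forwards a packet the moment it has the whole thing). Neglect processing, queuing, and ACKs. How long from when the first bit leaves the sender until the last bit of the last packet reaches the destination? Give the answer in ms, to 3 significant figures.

145 ms

Per-hop transmission t_tx = L/R = 21336/5330000000 = 0.004003 ms.
Per-hop propagation t_prop = 7190000/198000000 = 36.3131 ms.
Pipeline fill: first packet needs 4·t_tx to clear all hops; remaining 14 packets each add one t_tx.
Total = (4+15-1)·t_tx + 4·t_prop = 18·0.004003 + 4·36.3131 = 145 ms.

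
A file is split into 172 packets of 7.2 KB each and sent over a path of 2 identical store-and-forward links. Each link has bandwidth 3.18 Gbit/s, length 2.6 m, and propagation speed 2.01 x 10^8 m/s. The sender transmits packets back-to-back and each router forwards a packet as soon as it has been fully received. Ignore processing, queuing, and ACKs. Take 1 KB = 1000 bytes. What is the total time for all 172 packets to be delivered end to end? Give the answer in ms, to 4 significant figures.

Per-hop transmission t_tx = L/R = 57600/3180000000 = 0.0181132 ms.
Per-hop propagation t_prop = 2.6/2.01e+08 = 1.29353e-05 ms.
Pipeline fill: first packet needs 2·t_tx to clear all hops; remaining 171 packets each add one t_tx.
Total = (2+172-1)·t_tx + 2·t_prop = 173·0.0181132 + 2·1.29353e-05 = 3.134 ms.

3.134 ms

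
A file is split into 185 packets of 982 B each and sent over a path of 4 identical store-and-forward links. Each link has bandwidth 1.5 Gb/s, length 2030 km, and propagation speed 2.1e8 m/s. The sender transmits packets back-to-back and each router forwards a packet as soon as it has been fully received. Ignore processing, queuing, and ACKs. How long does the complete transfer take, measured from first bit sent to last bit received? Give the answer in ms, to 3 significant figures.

Per-hop transmission t_tx = L/R = 7856/1500000000 = 0.00523733 ms.
Per-hop propagation t_prop = 2030000/210000000 = 9.66667 ms.
Pipeline fill: first packet needs 4·t_tx to clear all hops; remaining 184 packets each add one t_tx.
Total = (4+185-1)·t_tx + 4·t_prop = 188·0.00523733 + 4·9.66667 = 39.7 ms.

39.7 ms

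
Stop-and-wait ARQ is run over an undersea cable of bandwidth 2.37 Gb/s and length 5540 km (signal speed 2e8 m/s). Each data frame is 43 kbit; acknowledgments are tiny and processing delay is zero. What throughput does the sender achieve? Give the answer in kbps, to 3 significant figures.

776 kbps

t_tx = L/R = 43000/2370000000 = 1.81435e-05 s.
t_prop = 5540000/200000000 = 0.0277 s; RTT = 0.0554 s.
Cycle = t_tx + RTT = 0.0554181 s.
Throughput = L / cycle = 43000 / 0.0554181 = 776 kbps.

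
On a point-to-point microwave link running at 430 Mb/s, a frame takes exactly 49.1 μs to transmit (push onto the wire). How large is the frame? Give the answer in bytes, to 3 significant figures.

L = R × t_tx = 430000000 b/s × 4.91e-05 s = 21113 bits.
In bytes: 21113 / 8 = 2640 bytes.

2640 bytes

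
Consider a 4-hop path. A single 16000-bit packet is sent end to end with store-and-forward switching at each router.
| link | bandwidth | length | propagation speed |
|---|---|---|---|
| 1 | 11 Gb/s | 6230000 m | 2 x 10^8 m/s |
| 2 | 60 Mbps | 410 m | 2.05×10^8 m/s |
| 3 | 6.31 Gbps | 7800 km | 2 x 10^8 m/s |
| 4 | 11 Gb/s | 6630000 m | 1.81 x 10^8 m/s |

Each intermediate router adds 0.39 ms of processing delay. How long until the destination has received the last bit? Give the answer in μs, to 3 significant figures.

Transmission delays (L/R per hop): 1.45455, 266.667, 2.53566, 1.45455 μs; sum = 272.111 μs.
Propagation delays (d/s per hop): 31150, 2, 39000, 36629.8 μs; sum = 106782 μs.
Processing at 3 router(s): 3 × 0.39 ms = 1170 μs.
End-to-end = 108000 μs.

108000 μs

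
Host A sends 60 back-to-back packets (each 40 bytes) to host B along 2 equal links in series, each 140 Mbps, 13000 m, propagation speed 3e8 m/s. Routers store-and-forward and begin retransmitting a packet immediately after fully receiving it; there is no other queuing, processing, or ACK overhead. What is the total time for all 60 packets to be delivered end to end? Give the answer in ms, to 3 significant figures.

Per-hop transmission t_tx = L/R = 320/140000000 = 0.00228571 ms.
Per-hop propagation t_prop = 13000/300000000 = 0.0433333 ms.
Pipeline fill: first packet needs 2·t_tx to clear all hops; remaining 59 packets each add one t_tx.
Total = (2+60-1)·t_tx + 2·t_prop = 61·0.00228571 + 2·0.0433333 = 0.226 ms.

0.226 ms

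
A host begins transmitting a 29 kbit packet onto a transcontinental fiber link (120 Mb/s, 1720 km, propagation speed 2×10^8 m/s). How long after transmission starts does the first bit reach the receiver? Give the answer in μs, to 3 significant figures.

First bit experiences only propagation delay: d/s = 1720000/200000000 = 8600 μs.

8600 μs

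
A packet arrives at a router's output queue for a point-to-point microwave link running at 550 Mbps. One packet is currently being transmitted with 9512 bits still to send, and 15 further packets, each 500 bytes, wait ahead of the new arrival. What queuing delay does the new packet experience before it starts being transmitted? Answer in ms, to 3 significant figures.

0.126 ms

Each queued packet: L/R = 4000/550000000 = 0.00727273 ms.
15 queued → 0.109091 ms.
Plus remaining 9512 bits of current packet: 0.0172945 ms.
Queuing delay = 0.126 ms.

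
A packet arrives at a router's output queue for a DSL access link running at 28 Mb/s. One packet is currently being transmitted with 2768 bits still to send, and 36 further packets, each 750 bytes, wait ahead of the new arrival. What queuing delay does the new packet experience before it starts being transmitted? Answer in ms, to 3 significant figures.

Each queued packet: L/R = 6000/28000000 = 0.214286 ms.
36 queued → 7.71429 ms.
Plus remaining 2768 bits of current packet: 0.0988571 ms.
Queuing delay = 7.81 ms.

7.81 ms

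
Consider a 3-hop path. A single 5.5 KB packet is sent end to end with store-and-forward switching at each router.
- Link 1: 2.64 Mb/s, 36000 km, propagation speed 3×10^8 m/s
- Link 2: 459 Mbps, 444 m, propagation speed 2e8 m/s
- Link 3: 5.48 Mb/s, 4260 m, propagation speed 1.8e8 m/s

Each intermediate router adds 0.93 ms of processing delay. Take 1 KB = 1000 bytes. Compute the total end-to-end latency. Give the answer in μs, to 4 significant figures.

146700 μs

L = 44000 bits.
Transmission delays (L/R per hop): 16666.7, 95.8606, 8029.2 μs; sum = 24791.7 μs.
Propagation delays (d/s per hop): 120000, 2.22, 23.6667 μs; sum = 120026 μs.
Processing at 2 router(s): 2 × 0.93 ms = 1860 μs.
End-to-end = 146700 μs.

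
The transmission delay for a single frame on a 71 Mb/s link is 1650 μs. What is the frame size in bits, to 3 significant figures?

117000 bits

L = R × t_tx = 71000000 b/s × 0.00165 s = 117150 bits.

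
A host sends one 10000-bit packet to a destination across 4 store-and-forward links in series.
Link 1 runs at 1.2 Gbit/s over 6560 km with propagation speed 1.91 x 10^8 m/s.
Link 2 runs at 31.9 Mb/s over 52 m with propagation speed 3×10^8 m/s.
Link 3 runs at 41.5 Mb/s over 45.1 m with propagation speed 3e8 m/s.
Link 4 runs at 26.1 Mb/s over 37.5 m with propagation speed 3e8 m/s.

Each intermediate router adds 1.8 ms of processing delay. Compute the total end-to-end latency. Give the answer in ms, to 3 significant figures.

40.7 ms

Transmission delays (L/R per hop): 0.00833333, 0.31348, 0.240964, 0.383142 ms; sum = 0.945919 ms.
Propagation delays (d/s per hop): 34.3455, 0.000173333, 0.000150333, 0.000125 ms; sum = 34.346 ms.
Processing at 3 router(s): 3 × 1.8 ms = 5.4 ms.
End-to-end = 40.7 ms.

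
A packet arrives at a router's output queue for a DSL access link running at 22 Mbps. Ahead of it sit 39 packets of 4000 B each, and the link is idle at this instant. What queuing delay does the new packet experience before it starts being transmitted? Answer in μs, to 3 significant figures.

Each queued packet: L/R = 32000/22000000 = 1454.55 μs.
39 queued → 56727.3 μs.
Queuing delay = 56700 μs.

56700 μs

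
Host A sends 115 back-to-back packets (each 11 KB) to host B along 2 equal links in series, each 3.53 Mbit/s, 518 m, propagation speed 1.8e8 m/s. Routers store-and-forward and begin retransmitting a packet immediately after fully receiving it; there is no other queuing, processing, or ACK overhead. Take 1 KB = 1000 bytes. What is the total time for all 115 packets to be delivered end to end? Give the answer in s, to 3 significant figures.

2.89 s

Per-hop transmission t_tx = L/R = 88000/3530000 = 0.0249292 s.
Per-hop propagation t_prop = 518/180000000 = 2.87778e-06 s.
Pipeline fill: first packet needs 2·t_tx to clear all hops; remaining 114 packets each add one t_tx.
Total = (2+115-1)·t_tx + 2·t_prop = 116·0.0249292 + 2·2.87778e-06 = 2.89 s.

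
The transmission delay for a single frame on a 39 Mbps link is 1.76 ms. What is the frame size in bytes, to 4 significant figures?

L = R × t_tx = 39000000 b/s × 0.00176 s = 68640 bits.
In bytes: 68640 / 8 = 8580 bytes.

8580 bytes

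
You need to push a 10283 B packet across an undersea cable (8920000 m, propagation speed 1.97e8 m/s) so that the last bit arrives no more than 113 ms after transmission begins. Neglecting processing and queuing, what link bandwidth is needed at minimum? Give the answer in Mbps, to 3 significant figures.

L = 82264 bits.
Propagation delay = 8920000 / 197000000 = 45.2792 ms.
Transmission budget = 113 − 45.2792 = 67.7208 ms.
R ≥ L / t_tx = 82264 bits / 0.0677208 s = 1.21 Mbps.

1.21 Mbps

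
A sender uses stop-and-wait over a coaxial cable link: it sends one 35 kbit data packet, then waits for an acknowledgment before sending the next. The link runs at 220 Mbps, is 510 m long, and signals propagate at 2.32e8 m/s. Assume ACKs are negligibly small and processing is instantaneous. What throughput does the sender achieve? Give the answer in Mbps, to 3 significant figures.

t_tx = L/R = 35000/220000000 = 0.000159091 s.
t_prop = 510/2.32e+08 = 2.19828e-06 s; RTT = 4.39655e-06 s.
Cycle = t_tx + RTT = 0.000163487 s.
Throughput = L / cycle = 35000 / 0.000163487 = 214 Mbps.

214 Mbps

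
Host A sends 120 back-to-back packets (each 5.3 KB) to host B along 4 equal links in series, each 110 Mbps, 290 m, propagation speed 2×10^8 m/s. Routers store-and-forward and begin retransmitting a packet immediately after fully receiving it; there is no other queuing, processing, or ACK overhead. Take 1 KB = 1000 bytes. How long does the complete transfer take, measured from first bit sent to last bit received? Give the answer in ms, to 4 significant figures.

Per-hop transmission t_tx = L/R = 42400/110000000 = 0.385455 ms.
Per-hop propagation t_prop = 290/200000000 = 0.00145 ms.
Pipeline fill: first packet needs 4·t_tx to clear all hops; remaining 119 packets each add one t_tx.
Total = (4+120-1)·t_tx + 4·t_prop = 123·0.385455 + 4·0.00145 = 47.42 ms.

47.42 ms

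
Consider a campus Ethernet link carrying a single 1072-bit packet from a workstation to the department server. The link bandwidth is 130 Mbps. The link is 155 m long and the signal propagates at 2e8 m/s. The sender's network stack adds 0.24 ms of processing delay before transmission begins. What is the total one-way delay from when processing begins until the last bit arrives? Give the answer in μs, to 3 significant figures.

Transmission delay = L/R = 1072 / 130000000 = 8.24615 μs.
Propagation delay = d/s = 155 m / 200000000 m/s = 0.775 μs.
Plus processing delay 0.24 ms = 240 μs.
Total = 249 μs.

249 μs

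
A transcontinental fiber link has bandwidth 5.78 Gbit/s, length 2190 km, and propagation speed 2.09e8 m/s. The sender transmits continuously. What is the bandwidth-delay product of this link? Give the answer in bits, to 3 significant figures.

Propagation delay = 2190000 / 209000000 = 0.0104785 s.
BDP = R × t_prop = 5780000000 × 0.0104785 = 60565600 bits.

60600000 bits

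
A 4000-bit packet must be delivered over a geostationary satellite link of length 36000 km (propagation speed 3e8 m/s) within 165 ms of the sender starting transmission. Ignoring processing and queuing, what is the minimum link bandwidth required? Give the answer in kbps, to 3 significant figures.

88.9 kbps

Propagation delay = 36000000 / 300000000 = 120 ms.
Transmission budget = 165 − 120 = 45 ms.
R ≥ L / t_tx = 4000 bits / 0.045 s = 88.9 kbps.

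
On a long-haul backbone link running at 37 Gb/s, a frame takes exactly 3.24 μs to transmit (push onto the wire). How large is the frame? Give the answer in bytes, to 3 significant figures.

L = R × t_tx = 37000000000 b/s × 3.24e-06 s = 119880 bits.
In bytes: 119880 / 8 = 15000 bytes.

15000 bytes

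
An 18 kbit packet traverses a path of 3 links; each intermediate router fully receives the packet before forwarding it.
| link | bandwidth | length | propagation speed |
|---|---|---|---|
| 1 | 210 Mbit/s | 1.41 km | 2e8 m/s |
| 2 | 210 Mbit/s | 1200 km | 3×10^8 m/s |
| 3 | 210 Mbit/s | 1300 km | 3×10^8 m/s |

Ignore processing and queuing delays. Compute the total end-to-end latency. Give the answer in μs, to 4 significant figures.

8598 μs

L = 18000 bits.
Transmission delay per hop = L/R = 18000/210000000 = 85.7143 μs; 3 hops → 257.143 μs.
Propagation delays (d/s per hop): 7.05, 4000, 4333.33 μs; sum = 8340.38 μs.
End-to-end = 8598 μs.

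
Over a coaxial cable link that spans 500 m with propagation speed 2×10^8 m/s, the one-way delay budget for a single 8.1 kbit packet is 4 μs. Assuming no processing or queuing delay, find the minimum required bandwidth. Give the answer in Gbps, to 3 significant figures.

Propagation delay = 500 / 200000000 = 2.5 μs.
Transmission budget = 4 − 2.5 = 1.5 μs.
R ≥ L / t_tx = 8100 bits / 1.5e-06 s = 5.40 Gbps.

5.40 Gbps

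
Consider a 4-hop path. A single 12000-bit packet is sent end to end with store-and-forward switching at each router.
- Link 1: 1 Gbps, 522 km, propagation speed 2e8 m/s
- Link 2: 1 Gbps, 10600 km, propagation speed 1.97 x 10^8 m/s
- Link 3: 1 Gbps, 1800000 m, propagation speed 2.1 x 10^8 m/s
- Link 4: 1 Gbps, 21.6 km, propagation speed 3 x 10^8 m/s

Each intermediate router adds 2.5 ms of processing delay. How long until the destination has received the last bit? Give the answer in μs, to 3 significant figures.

Transmission delay per hop = L/R = 12000/1000000000 = 12 μs; 4 hops → 48 μs.
Propagation delays (d/s per hop): 2610, 53807.1, 8571.43, 72 μs; sum = 65060.5 μs.
Processing at 3 router(s): 3 × 2.5 ms = 7500 μs.
End-to-end = 72600 μs.

72600 μs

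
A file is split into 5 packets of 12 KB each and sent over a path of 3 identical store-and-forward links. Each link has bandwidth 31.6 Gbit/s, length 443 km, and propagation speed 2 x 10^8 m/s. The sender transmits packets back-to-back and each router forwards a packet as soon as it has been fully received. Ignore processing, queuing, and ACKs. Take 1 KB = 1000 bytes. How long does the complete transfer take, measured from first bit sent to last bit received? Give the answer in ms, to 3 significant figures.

6.67 ms

Per-hop transmission t_tx = L/R = 96000/31600000000 = 0.00303797 ms.
Per-hop propagation t_prop = 443000/200000000 = 2.215 ms.
Pipeline fill: first packet needs 3·t_tx to clear all hops; remaining 4 packets each add one t_tx.
Total = (3+5-1)·t_tx + 3·t_prop = 7·0.00303797 + 3·2.215 = 6.67 ms.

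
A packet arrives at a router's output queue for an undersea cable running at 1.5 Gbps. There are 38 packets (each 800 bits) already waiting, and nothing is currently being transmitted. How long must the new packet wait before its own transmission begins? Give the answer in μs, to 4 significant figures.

Each queued packet: L/R = 800/1500000000 = 0.533333 μs.
38 queued → 20.2667 μs.
Queuing delay = 20.27 μs.

20.27 μs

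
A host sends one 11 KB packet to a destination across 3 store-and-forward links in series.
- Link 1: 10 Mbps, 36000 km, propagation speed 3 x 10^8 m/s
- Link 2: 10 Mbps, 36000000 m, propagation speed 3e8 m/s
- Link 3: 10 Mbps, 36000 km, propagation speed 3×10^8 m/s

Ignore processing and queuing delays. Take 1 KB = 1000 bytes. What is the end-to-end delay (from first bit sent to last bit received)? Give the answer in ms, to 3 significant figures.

L = 88000 bits.
Transmission delay per hop = L/R = 88000/10000000 = 8.8 ms; 3 hops → 26.4 ms.
Propagation delays (d/s per hop): 120, 120, 120 ms; sum = 360 ms.
End-to-end = 386 ms.

386 ms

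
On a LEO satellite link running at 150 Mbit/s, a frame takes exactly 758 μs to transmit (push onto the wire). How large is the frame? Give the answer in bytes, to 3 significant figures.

14200 bytes

L = R × t_tx = 150000000 b/s × 0.000758 s = 113700 bits.
In bytes: 113700 / 8 = 14200 bytes.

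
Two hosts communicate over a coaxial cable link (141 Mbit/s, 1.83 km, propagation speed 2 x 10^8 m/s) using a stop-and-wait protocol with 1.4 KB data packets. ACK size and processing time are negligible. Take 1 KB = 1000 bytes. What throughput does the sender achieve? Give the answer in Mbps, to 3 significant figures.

115 Mbps

t_tx = L/R = 11200/141000000 = 7.94326e-05 s.
t_prop = 1830/200000000 = 9.15e-06 s; RTT = 1.83e-05 s.
Cycle = t_tx + RTT = 9.77326e-05 s.
Throughput = L / cycle = 11200 / 9.77326e-05 = 115 Mbps.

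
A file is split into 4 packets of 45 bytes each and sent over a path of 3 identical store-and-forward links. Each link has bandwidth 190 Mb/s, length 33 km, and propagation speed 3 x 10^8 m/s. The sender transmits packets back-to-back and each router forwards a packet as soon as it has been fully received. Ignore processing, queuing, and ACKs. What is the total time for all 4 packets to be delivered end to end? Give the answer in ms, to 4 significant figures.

Per-hop transmission t_tx = L/R = 360/190000000 = 0.00189474 ms.
Per-hop propagation t_prop = 33000/300000000 = 0.11 ms.
Pipeline fill: first packet needs 3·t_tx to clear all hops; remaining 3 packets each add one t_tx.
Total = (3+4-1)·t_tx + 3·t_prop = 6·0.00189474 + 3·0.11 = 0.3414 ms.

0.3414 ms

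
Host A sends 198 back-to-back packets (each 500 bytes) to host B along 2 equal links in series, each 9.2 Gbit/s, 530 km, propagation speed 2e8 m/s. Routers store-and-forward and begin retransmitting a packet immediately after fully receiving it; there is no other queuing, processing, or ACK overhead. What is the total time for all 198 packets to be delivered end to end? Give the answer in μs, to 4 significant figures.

Per-hop transmission t_tx = L/R = 4000/9200000000 = 0.434783 μs.
Per-hop propagation t_prop = 530000/200000000 = 2650 μs.
Pipeline fill: first packet needs 2·t_tx to clear all hops; remaining 197 packets each add one t_tx.
Total = (2+198-1)·t_tx + 2·t_prop = 199·0.434783 + 2·2650 = 5387 μs.

5387 μs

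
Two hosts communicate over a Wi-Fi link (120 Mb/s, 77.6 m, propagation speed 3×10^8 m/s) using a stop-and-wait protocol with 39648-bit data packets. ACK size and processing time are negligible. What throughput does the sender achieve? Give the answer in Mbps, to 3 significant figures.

120 Mbps

t_tx = L/R = 39648/120000000 = 0.0003304 s.
t_prop = 77.6/300000000 = 2.58667e-07 s; RTT = 5.17333e-07 s.
Cycle = t_tx + RTT = 0.000330917 s.
Throughput = L / cycle = 39648 / 0.000330917 = 120 Mbps.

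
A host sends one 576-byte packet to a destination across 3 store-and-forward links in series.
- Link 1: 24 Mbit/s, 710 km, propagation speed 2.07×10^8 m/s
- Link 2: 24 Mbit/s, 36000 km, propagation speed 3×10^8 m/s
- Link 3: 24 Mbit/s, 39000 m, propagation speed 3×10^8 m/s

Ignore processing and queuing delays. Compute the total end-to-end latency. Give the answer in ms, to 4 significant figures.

L = 576 × 8 = 4608 bits.
Transmission delay per hop = L/R = 4608/24000000 = 0.192 ms; 3 hops → 0.576 ms.
Propagation delays (d/s per hop): 3.42995, 120, 0.13 ms; sum = 123.56 ms.
End-to-end = 124.1 ms.

124.1 ms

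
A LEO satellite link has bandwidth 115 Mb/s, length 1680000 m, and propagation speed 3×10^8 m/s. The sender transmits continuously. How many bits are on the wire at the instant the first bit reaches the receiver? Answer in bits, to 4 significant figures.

Propagation delay = 1680000 / 300000000 = 0.0056 s.
BDP = R × t_prop = 115000000 × 0.0056 = 644000 bits.

644000 bits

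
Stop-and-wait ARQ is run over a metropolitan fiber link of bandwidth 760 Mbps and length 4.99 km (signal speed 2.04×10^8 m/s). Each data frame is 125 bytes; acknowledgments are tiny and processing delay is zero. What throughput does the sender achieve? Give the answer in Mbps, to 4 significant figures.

t_tx = L/R = 1000/760000000 = 1.31579e-06 s.
t_prop = 4990/204000000 = 2.44608e-05 s; RTT = 4.89216e-05 s.
Cycle = t_tx + RTT = 5.02374e-05 s.
Throughput = L / cycle = 1000 / 5.02374e-05 = 19.91 Mbps.

19.91 Mbps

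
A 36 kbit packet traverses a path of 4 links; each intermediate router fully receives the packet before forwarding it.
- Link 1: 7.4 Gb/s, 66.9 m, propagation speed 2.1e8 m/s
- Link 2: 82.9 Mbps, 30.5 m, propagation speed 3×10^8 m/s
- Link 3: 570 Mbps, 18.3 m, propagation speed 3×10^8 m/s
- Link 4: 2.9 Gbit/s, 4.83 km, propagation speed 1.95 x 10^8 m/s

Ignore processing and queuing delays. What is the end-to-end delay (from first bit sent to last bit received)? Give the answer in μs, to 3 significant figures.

540 μs

L = 36000 bits.
Transmission delays (L/R per hop): 4.86486, 434.258, 63.1579, 12.4138 μs; sum = 514.695 μs.
Propagation delays (d/s per hop): 0.318571, 0.101667, 0.061, 24.7692 μs; sum = 25.2505 μs.
End-to-end = 540 μs.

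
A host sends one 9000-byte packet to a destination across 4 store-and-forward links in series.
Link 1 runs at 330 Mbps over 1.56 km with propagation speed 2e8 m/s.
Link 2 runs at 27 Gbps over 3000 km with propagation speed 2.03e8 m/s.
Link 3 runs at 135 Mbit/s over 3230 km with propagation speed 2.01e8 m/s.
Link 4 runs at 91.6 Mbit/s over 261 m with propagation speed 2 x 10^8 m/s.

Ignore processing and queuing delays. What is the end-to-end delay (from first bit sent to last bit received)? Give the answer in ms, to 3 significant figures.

L = 9000 × 8 = 72000 bits.
Transmission delays (L/R per hop): 0.218182, 0.00266667, 0.533333, 0.786026 ms; sum = 1.54021 ms.
Propagation delays (d/s per hop): 0.0078, 14.7783, 16.0697, 0.001305 ms; sum = 30.8571 ms.
End-to-end = 32.4 ms.

32.4 ms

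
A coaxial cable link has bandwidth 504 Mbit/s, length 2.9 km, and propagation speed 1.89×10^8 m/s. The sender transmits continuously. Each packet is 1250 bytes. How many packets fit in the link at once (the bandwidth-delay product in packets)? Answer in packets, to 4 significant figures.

0.7733 packets

Propagation delay = 2900 / 189000000 = 1.53439e-05 s.
BDP = R × t_prop = 504000000 × 1.53439e-05 = 7733.33 bits.
In packets of 10000 bits: 0.7733 packets.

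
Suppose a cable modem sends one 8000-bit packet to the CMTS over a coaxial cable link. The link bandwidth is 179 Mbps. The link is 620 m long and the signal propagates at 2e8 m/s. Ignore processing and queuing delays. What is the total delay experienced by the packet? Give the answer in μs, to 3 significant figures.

47.8 μs

Transmission delay = L/R = 8000 / 179000000 = 44.6927 μs.
Propagation delay = d/s = 620 m / 200000000 m/s = 3.1 μs.
Total = 47.8 μs.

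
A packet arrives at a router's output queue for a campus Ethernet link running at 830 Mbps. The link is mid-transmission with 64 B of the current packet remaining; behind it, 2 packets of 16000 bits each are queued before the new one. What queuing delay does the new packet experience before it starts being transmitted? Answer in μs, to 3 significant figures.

39.2 μs

Each queued packet: L/R = 16000/830000000 = 19.2771 μs.
2 queued → 38.5542 μs.
Plus remaining 512 bits of current packet: 0.616867 μs.
Queuing delay = 39.2 μs.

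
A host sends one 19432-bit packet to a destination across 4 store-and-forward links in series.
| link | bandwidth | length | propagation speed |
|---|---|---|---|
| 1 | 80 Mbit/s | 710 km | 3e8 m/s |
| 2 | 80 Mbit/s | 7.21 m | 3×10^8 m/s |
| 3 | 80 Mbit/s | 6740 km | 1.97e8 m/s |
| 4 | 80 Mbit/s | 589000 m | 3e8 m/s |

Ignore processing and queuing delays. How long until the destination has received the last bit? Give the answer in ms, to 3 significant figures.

Transmission delay per hop = L/R = 19432/80000000 = 0.2429 ms; 4 hops → 0.9716 ms.
Propagation delays (d/s per hop): 2.36667, 2.40333e-05, 34.2132, 1.96333 ms; sum = 38.5432 ms.
End-to-end = 39.5 ms.

39.5 ms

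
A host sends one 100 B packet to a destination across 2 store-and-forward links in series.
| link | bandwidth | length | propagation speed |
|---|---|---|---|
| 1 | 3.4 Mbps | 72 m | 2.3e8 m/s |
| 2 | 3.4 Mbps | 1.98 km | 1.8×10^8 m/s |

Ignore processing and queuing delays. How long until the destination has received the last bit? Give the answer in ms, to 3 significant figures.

L = 100 × 8 = 800 bits.
Transmission delay per hop = L/R = 800/3400000 = 0.235294 ms; 2 hops → 0.470588 ms.
Propagation delays (d/s per hop): 0.000313043, 0.011 ms; sum = 0.011313 ms.
End-to-end = 0.482 ms.

0.482 ms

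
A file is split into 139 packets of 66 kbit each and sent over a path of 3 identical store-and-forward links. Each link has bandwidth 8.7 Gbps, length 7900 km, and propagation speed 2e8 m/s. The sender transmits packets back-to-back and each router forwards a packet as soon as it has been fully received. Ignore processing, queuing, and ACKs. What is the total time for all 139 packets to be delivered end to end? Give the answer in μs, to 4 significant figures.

Per-hop transmission t_tx = L/R = 66000/8700000000 = 7.58621 μs.
Per-hop propagation t_prop = 7900000/200000000 = 39500 μs.
Pipeline fill: first packet needs 3·t_tx to clear all hops; remaining 138 packets each add one t_tx.
Total = (3+139-1)·t_tx + 3·t_prop = 141·7.58621 + 3·39500 = 119600 μs.

119600 μs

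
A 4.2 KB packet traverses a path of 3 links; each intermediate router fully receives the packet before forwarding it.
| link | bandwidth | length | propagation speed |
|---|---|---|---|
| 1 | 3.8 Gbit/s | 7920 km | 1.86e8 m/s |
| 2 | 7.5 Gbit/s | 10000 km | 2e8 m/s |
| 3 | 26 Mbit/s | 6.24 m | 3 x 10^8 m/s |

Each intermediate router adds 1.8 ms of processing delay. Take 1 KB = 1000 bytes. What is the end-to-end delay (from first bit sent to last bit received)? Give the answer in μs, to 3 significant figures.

97500 μs

L = 33600 bits.
Transmission delays (L/R per hop): 8.84211, 4.48, 1292.31 μs; sum = 1305.63 μs.
Propagation delays (d/s per hop): 42580.6, 50000, 0.0208 μs; sum = 92580.7 μs.
Processing at 2 router(s): 2 × 1.8 ms = 3600 μs.
End-to-end = 97500 μs.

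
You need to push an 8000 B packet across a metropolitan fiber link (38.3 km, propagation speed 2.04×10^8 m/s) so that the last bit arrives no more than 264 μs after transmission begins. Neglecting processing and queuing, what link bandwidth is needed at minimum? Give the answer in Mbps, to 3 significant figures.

L = 64000 bits.
Propagation delay = 38300 / 204000000 = 187.745 μs.
Transmission budget = 264 − 187.745 = 76.2549 μs.
R ≥ L / t_tx = 64000 bits / 7.62549e-05 s = 839 Mbps.

839 Mbps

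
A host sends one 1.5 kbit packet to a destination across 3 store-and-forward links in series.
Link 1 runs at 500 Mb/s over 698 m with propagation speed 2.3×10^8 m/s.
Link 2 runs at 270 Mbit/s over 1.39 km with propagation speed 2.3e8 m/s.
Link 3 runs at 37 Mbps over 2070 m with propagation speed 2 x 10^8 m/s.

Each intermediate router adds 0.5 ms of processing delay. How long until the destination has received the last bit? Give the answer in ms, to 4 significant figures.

1.069 ms

L = 1500 bits.
Transmission delays (L/R per hop): 0.003, 0.00555556, 0.0405405 ms; sum = 0.0490961 ms.
Propagation delays (d/s per hop): 0.00303478, 0.00604348, 0.01035 ms; sum = 0.0194283 ms.
Processing at 2 router(s): 2 × 0.5 ms = 1 ms.
End-to-end = 1.069 ms.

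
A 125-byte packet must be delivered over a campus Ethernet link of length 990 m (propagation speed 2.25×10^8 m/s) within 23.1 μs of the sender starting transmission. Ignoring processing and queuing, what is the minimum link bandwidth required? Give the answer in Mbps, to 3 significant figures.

L = 1000 bits.
Propagation delay = 990 / 225000000 = 4.4 μs.
Transmission budget = 23.1 − 4.4 = 18.7 μs.
R ≥ L / t_tx = 1000 bits / 1.87e-05 s = 53.5 Mbps.

53.5 Mbps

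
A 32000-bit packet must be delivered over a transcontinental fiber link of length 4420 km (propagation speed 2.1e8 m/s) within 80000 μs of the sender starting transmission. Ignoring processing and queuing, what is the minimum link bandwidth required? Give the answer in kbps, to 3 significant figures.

543 kbps

Propagation delay = 4420000 / 210000000 = 21047.6 μs.
Transmission budget = 80000 − 21047.6 = 58952.4 μs.
R ≥ L / t_tx = 32000 bits / 0.0589524 s = 543 kbps.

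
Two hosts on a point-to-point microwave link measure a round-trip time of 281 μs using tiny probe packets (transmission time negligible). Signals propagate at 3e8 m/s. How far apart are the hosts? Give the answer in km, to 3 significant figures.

42.2 km

One-way propagation = RTT/2 = 140.5 μs.
d = s × t = 300000000 × 0.0001405 = 42.2 km.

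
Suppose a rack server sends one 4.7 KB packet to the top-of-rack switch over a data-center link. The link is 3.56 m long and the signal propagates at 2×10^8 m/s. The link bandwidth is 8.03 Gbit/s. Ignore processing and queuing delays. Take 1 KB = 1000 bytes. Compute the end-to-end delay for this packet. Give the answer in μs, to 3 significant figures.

L = 37600 bits.
Transmission delay = L/R = 37600 / 8.03e+09 = 4.68244 μs.
Propagation delay = d/s = 3.56 m / 200000000 m/s = 0.0178 μs.
Total = 4.70 μs.

4.70 μs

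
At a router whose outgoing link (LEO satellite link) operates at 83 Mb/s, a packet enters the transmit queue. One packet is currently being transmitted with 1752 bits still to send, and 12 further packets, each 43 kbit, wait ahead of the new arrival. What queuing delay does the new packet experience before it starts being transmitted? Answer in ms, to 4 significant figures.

6.238 ms

Each queued packet: L/R = 43000/83000000 = 0.518072 ms.
12 queued → 6.21687 ms.
Plus remaining 1752 bits of current packet: 0.0211084 ms.
Queuing delay = 6.238 ms.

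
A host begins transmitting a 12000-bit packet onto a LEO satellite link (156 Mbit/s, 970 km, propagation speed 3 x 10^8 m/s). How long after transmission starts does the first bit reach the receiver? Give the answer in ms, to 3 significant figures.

3.23 ms

First bit experiences only propagation delay: d/s = 970000/300000000 = 3.23 ms.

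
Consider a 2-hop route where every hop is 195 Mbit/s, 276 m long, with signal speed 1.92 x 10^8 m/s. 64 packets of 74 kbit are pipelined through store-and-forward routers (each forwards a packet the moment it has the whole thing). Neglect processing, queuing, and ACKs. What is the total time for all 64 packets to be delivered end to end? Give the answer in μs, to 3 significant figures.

24700 μs

Per-hop transmission t_tx = L/R = 74000/195000000 = 379.487 μs.
Per-hop propagation t_prop = 276/192000000 = 1.4375 μs.
Pipeline fill: first packet needs 2·t_tx to clear all hops; remaining 63 packets each add one t_tx.
Total = (2+64-1)·t_tx + 2·t_prop = 65·379.487 + 2·1.4375 = 24700 μs.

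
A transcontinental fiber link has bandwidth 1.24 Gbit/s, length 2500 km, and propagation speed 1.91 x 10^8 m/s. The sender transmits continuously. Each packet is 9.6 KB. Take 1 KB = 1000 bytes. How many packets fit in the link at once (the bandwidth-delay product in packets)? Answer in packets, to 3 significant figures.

Propagation delay = 2500000 / 191000000 = 0.013089 s.
BDP = R × t_prop = 1240000000 × 0.013089 = 16230400 bits.
In packets of 76800 bits: 211 packets.

211 packets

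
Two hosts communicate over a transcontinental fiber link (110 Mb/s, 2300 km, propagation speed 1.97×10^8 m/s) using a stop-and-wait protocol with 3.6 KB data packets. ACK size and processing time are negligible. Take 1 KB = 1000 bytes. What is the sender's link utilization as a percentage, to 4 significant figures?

t_tx = L/R = 28800/110000000 = 0.000261818 s.
t_prop = 2300000/197000000 = 0.0116751 s; RTT = 0.0233503 s.
Cycle = t_tx + RTT = 0.0236121 s.
Utilization = t_tx / cycle = 0.000261818/0.0236121 = 1.109 %.

1.109 %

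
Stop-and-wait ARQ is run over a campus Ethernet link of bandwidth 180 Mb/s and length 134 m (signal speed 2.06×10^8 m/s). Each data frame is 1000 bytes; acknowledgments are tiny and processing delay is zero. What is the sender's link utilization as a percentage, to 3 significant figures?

t_tx = L/R = 8000/180000000 = 4.44444e-05 s.
t_prop = 134/206000000 = 6.50485e-07 s; RTT = 1.30097e-06 s.
Cycle = t_tx + RTT = 4.57454e-05 s.
Utilization = t_tx / cycle = 4.44444e-05/4.57454e-05 = 97.2 %.

97.2 %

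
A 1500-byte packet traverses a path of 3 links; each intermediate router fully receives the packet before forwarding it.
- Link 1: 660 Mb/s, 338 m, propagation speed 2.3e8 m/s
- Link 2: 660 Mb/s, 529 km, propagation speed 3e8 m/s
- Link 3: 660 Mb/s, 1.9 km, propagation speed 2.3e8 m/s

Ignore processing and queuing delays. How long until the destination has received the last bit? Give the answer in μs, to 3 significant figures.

L = 1500 × 8 = 12000 bits.
Transmission delay per hop = L/R = 12000/660000000 = 18.1818 μs; 3 hops → 54.5455 μs.
Propagation delays (d/s per hop): 1.46957, 1763.33, 8.26087 μs; sum = 1773.06 μs.
End-to-end = 1830 μs.

1830 μs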